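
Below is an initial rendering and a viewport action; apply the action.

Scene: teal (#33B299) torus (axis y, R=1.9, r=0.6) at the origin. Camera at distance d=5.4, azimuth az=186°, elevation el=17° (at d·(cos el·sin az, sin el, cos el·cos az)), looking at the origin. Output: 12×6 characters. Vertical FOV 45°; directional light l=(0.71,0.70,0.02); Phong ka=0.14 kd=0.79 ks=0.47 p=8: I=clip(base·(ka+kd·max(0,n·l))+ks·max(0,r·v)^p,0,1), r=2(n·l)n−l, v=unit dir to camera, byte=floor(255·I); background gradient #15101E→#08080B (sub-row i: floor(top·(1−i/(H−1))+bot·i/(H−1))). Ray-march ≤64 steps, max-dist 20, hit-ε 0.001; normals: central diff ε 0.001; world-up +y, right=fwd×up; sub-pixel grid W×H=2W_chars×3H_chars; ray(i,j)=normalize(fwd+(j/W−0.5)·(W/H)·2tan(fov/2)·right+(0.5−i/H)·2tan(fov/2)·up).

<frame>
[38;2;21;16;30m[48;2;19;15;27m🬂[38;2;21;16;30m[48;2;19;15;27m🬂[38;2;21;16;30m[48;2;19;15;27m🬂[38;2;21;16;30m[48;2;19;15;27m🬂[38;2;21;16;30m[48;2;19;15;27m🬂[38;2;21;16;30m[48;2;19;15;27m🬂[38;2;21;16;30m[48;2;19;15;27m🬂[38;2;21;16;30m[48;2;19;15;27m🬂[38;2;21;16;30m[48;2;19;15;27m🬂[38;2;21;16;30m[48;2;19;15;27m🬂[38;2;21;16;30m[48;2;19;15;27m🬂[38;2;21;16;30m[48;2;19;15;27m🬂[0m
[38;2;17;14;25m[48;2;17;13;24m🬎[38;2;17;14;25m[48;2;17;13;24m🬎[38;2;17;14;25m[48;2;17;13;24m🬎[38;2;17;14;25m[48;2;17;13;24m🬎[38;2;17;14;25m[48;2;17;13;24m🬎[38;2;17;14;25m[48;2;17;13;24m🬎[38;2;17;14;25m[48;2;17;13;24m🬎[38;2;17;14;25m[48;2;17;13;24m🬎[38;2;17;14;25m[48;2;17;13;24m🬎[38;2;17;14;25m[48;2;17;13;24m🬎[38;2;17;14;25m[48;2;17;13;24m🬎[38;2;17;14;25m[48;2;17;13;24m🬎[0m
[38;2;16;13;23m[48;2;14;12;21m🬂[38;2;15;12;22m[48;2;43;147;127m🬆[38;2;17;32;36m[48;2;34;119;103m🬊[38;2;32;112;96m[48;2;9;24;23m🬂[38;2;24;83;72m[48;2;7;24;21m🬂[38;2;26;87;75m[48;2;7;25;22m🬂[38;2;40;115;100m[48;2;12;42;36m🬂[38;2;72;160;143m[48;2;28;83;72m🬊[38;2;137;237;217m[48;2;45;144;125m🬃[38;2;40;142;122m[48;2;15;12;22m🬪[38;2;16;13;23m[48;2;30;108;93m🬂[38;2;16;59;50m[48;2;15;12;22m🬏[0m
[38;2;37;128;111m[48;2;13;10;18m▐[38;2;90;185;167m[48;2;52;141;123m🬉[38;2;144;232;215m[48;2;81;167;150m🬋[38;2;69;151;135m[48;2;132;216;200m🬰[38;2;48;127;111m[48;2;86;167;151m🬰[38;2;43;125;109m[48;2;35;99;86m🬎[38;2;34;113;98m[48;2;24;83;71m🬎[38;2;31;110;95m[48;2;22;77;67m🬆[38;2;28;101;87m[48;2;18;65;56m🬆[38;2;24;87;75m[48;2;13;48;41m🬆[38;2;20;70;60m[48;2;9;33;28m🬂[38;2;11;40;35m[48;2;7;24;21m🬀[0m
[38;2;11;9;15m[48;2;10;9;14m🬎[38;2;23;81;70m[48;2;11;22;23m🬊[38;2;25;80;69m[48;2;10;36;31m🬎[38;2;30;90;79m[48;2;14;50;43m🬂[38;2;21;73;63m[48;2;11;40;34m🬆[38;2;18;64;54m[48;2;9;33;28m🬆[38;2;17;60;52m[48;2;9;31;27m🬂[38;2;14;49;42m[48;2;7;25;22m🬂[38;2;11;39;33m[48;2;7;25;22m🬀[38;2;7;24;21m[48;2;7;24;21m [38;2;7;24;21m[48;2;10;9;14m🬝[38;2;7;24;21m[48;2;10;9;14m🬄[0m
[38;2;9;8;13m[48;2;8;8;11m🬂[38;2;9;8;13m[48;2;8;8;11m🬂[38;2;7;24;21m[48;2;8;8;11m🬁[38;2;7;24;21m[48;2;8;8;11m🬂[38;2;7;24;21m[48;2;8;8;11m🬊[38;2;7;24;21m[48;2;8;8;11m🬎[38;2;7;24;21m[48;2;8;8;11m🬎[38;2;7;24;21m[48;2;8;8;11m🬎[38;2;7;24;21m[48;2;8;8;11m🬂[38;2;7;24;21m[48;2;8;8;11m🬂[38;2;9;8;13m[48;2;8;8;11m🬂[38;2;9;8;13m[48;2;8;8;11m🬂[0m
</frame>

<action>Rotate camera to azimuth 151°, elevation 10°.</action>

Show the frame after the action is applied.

<frame>
[38;2;21;16;30m[48;2;19;15;27m🬂[38;2;21;16;30m[48;2;19;15;27m🬂[38;2;21;16;30m[48;2;19;15;27m🬂[38;2;21;16;30m[48;2;19;15;27m🬂[38;2;21;16;30m[48;2;19;15;27m🬂[38;2;21;16;30m[48;2;19;15;27m🬂[38;2;21;16;30m[48;2;19;15;27m🬂[38;2;21;16;30m[48;2;19;15;27m🬂[38;2;21;16;30m[48;2;19;15;27m🬂[38;2;21;16;30m[48;2;19;15;27m🬂[38;2;21;16;30m[48;2;19;15;27m🬂[38;2;21;16;30m[48;2;19;15;27m🬂[0m
[38;2;17;14;25m[48;2;17;13;24m🬎[38;2;17;14;25m[48;2;17;13;24m🬎[38;2;17;14;25m[48;2;17;13;24m🬎[38;2;17;14;25m[48;2;17;13;24m🬎[38;2;17;14;25m[48;2;17;13;24m🬎[38;2;17;14;25m[48;2;17;13;24m🬎[38;2;17;14;25m[48;2;17;13;24m🬎[38;2;17;14;25m[48;2;17;13;24m🬎[38;2;17;14;25m[48;2;17;13;24m🬎[38;2;17;14;25m[48;2;17;13;24m🬎[38;2;17;14;25m[48;2;17;13;24m🬎[38;2;17;14;25m[48;2;17;13;24m🬎[0m
[38;2;16;13;23m[48;2;14;12;21m🬂[38;2;15;12;22m[48;2;44;156;134m🬆[38;2;15;12;22m[48;2;44;148;128m🬊[38;2;15;34;35m[48;2;46;152;131m🬎[38;2;18;41;41m[48;2;43;145;125m🬎[38;2;16;13;23m[48;2;34;119;102m🬂[38;2;16;13;23m[48;2;51;144;126m🬂[38;2;16;13;23m[48;2;63;162;142m🬂[38;2;16;13;23m[48;2;41;142;122m🬂[38;2;35;125;107m[48;2;15;12;22m🬱[38;2;16;13;23m[48;2;28;102;87m🬂[38;2;20;69;60m[48;2;15;12;22m🬏[0m
[38;2;37;131;112m[48;2;13;10;18m▐[38;2;51;159;137m[48;2;36;127;109m🬊[38;2;90;194;173m[48;2;40;126;109m🬎[38;2;127;226;207m[48;2;47;129;113m🬎[38;2;111;205;186m[48;2;42;120;104m🬎[38;2;72;164;146m[48;2;39;116;101m🬆[38;2;43;128;112m[48;2;29;99;85m🬆[38;2;32;111;96m[48;2;24;87;75m🬆[38;2;28;100;86m[48;2;21;74;64m🬆[38;2;24;86;74m[48;2;16;58;49m🬆[38;2;19;68;58m[48;2;10;35;30m🬆[38;2;14;51;44m[48;2;7;25;21m🬀[0m
[38;2;11;9;15m[48;2;10;9;14m🬎[38;2;24;87;74m[48;2;10;16;19m🬂[38;2;22;78;67m[48;2;10;9;14m🬎[38;2;22;79;68m[48;2;7;24;21m🬎[38;2;21;76;65m[48;2;7;26;22m🬎[38;2;19;69;59m[48;2;7;24;21m🬎[38;2;18;65;56m[48;2;9;31;27m🬆[38;2;17;61;52m[48;2;8;30;26m🬂[38;2;13;47;40m[48;2;7;24;21m🬂[38;2;7;26;22m[48;2;10;9;14m🬝[38;2;7;24;21m[48;2;10;9;14m🬎[38;2;7;24;21m[48;2;10;9;14m🬀[0m
[38;2;9;8;13m[48;2;8;8;11m🬂[38;2;9;8;13m[48;2;8;8;11m🬂[38;2;9;8;13m[48;2;8;8;11m🬂[38;2;9;8;13m[48;2;8;8;11m🬂[38;2;9;8;13m[48;2;8;8;11m🬂[38;2;9;8;13m[48;2;8;8;11m🬂[38;2;9;8;13m[48;2;8;8;11m🬂[38;2;9;8;13m[48;2;8;8;11m🬂[38;2;9;8;13m[48;2;8;8;11m🬂[38;2;9;8;13m[48;2;8;8;11m🬂[38;2;9;8;13m[48;2;8;8;11m🬂[38;2;9;8;13m[48;2;8;8;11m🬂[0m
</frame>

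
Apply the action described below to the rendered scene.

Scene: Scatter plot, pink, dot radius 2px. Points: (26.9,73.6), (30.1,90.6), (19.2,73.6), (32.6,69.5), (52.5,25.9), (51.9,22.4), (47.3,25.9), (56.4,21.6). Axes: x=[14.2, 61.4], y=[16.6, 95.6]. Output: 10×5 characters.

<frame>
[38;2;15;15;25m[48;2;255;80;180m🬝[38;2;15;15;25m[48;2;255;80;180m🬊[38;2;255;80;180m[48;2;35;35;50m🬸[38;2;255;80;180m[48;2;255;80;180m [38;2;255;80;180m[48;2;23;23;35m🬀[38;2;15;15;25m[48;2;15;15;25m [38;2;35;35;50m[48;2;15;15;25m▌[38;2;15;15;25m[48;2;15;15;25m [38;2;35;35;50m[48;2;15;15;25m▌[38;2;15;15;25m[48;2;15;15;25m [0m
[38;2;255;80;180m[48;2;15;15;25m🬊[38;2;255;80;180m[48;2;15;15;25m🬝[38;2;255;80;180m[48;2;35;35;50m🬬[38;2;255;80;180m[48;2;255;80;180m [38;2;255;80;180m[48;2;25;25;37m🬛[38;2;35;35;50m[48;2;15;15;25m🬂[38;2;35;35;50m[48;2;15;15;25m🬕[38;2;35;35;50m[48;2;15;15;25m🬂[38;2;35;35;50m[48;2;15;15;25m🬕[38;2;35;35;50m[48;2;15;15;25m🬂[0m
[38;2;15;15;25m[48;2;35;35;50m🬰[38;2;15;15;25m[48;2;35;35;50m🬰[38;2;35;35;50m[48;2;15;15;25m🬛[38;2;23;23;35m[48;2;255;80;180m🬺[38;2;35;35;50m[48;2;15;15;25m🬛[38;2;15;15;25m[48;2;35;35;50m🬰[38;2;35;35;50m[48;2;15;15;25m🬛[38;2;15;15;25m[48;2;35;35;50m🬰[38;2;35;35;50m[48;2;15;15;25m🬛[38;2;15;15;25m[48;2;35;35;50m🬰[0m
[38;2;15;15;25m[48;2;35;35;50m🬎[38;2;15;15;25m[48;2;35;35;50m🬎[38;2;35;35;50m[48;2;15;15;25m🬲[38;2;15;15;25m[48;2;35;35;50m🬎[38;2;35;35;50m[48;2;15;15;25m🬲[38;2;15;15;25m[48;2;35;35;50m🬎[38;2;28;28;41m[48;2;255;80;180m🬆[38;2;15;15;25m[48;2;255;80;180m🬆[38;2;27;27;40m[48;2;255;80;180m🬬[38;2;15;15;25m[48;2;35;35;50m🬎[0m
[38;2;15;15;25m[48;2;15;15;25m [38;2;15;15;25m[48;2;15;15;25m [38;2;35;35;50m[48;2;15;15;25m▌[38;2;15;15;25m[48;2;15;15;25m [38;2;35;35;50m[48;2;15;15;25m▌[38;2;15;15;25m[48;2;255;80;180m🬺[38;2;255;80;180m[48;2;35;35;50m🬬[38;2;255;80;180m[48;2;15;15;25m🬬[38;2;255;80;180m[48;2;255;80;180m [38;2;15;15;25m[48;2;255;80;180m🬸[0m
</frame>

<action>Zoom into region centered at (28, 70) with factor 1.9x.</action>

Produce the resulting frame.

<frame>
[38;2;15;15;25m[48;2;15;15;25m [38;2;15;15;25m[48;2;15;15;25m [38;2;35;35;50m[48;2;15;15;25m▌[38;2;15;15;25m[48;2;15;15;25m [38;2;255;80;180m[48;2;27;27;40m🬁[38;2;255;80;180m[48;2;15;15;25m🬬[38;2;255;80;180m[48;2;21;21;33m🬆[38;2;15;15;25m[48;2;15;15;25m [38;2;35;35;50m[48;2;15;15;25m▌[38;2;15;15;25m[48;2;15;15;25m [0m
[38;2;28;28;41m[48;2;255;80;180m🬆[38;2;255;80;180m[48;2;35;35;50m🬺[38;2;27;27;40m[48;2;255;80;180m🬬[38;2;28;28;41m[48;2;255;80;180m🬆[38;2;255;80;180m[48;2;35;35;50m🬺[38;2;23;23;35m[48;2;255;80;180m🬬[38;2;31;31;45m[48;2;255;80;180m🬝[38;2;35;35;50m[48;2;15;15;25m🬂[38;2;35;35;50m[48;2;15;15;25m🬕[38;2;35;35;50m[48;2;15;15;25m🬂[0m
[38;2;23;23;35m[48;2;255;80;180m🬺[38;2;255;80;180m[48;2;21;21;33m🬆[38;2;35;35;50m[48;2;15;15;25m🬛[38;2;23;23;35m[48;2;255;80;180m🬺[38;2;255;80;180m[48;2;28;28;41m🬆[38;2;19;19;30m[48;2;255;80;180m🬴[38;2;255;80;180m[48;2;255;80;180m [38;2;255;80;180m[48;2;15;15;25m🬛[38;2;35;35;50m[48;2;15;15;25m🬛[38;2;15;15;25m[48;2;35;35;50m🬰[0m
[38;2;15;15;25m[48;2;35;35;50m🬎[38;2;15;15;25m[48;2;35;35;50m🬎[38;2;35;35;50m[48;2;15;15;25m🬲[38;2;15;15;25m[48;2;35;35;50m🬎[38;2;35;35;50m[48;2;15;15;25m🬲[38;2;15;15;25m[48;2;35;35;50m🬎[38;2;255;80;180m[48;2;31;31;45m🬁[38;2;15;15;25m[48;2;35;35;50m🬎[38;2;35;35;50m[48;2;15;15;25m🬲[38;2;15;15;25m[48;2;35;35;50m🬎[0m
[38;2;15;15;25m[48;2;15;15;25m [38;2;15;15;25m[48;2;15;15;25m [38;2;35;35;50m[48;2;15;15;25m▌[38;2;15;15;25m[48;2;15;15;25m [38;2;35;35;50m[48;2;15;15;25m▌[38;2;15;15;25m[48;2;15;15;25m [38;2;35;35;50m[48;2;15;15;25m▌[38;2;15;15;25m[48;2;15;15;25m [38;2;35;35;50m[48;2;15;15;25m▌[38;2;15;15;25m[48;2;15;15;25m [0m
</frame>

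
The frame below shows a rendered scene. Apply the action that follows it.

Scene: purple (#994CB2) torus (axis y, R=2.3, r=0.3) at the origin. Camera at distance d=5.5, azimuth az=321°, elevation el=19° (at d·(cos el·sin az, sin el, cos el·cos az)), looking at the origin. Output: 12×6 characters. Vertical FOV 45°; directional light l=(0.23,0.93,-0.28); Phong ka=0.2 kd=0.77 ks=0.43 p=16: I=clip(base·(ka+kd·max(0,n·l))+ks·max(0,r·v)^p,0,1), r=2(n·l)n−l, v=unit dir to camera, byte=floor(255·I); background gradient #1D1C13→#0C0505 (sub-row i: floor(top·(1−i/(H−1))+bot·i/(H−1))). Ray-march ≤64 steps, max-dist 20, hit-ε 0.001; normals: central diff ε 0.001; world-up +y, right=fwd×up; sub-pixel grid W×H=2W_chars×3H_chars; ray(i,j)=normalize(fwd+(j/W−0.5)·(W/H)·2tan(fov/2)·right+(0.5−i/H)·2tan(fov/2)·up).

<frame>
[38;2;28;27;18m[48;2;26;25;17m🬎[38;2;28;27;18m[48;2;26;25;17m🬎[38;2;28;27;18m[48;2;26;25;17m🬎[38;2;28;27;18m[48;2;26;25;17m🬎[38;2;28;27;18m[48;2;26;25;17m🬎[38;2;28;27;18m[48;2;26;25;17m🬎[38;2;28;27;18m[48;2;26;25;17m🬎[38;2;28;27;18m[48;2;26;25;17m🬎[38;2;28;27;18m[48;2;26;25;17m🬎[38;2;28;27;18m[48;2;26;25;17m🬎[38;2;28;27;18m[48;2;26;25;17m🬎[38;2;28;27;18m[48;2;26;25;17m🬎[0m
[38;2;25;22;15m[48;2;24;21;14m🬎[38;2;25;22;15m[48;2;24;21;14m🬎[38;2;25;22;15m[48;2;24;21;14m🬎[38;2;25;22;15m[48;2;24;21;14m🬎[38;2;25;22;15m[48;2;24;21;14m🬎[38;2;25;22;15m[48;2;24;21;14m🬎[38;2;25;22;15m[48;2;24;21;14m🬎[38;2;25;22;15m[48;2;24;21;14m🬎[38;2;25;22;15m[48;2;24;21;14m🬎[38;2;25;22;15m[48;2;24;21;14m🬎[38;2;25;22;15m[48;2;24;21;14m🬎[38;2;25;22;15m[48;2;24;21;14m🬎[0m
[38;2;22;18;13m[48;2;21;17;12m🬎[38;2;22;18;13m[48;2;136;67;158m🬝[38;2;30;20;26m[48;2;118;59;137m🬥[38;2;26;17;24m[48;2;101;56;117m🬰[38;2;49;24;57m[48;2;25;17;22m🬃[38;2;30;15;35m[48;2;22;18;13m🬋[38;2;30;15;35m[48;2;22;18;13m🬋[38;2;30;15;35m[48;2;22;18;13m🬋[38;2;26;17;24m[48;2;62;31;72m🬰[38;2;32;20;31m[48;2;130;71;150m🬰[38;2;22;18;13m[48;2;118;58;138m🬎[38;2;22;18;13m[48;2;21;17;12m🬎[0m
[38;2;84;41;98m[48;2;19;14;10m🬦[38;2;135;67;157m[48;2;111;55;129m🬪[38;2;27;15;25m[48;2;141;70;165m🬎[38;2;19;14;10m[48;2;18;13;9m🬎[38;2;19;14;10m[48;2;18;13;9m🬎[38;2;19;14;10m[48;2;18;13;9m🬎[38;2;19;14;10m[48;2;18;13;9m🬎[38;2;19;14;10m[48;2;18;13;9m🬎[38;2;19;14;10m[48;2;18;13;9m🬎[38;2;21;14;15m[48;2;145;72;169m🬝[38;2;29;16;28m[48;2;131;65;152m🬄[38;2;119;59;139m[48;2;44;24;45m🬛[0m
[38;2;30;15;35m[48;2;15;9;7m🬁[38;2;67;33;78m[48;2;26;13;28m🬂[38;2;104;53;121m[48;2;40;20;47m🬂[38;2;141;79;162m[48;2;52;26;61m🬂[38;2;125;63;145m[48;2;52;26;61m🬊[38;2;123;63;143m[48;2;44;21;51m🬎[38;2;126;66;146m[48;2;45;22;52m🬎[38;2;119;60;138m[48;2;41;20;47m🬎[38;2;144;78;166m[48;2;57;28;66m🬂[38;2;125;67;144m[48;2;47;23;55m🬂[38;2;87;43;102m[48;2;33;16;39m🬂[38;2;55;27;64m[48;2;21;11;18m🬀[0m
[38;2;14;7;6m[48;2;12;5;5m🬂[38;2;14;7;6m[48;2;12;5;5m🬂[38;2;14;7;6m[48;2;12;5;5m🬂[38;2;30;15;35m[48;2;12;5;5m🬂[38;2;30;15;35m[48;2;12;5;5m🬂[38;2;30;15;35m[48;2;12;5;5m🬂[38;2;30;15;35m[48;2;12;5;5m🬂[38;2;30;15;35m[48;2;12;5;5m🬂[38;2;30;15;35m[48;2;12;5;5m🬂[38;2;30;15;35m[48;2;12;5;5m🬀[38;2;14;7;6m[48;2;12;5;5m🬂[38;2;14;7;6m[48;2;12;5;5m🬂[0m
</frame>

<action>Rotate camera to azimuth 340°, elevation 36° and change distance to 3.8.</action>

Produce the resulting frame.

<frame>
[38;2;28;27;18m[48;2;26;25;17m🬎[38;2;28;27;18m[48;2;26;25;17m🬎[38;2;28;27;18m[48;2;26;25;17m🬎[38;2;28;27;18m[48;2;26;25;17m🬎[38;2;28;27;18m[48;2;26;25;17m🬎[38;2;28;27;18m[48;2;26;25;17m🬎[38;2;28;27;18m[48;2;26;25;17m🬎[38;2;28;27;18m[48;2;26;25;17m🬎[38;2;28;27;18m[48;2;26;25;17m🬎[38;2;28;27;18m[48;2;26;25;17m🬎[38;2;28;27;18m[48;2;26;25;17m🬎[38;2;28;27;18m[48;2;26;25;17m🬎[0m
[38;2;25;22;15m[48;2;24;21;14m🬎[38;2;25;22;15m[48;2;166;101;187m🬎[38;2;53;31;54m[48;2;168;101;190m🬰[38;2;39;23;40m[48;2;149;96;166m🬸[38;2;146;78;168m[48;2;42;20;48m🬂[38;2;208;149;227m[48;2;30;15;35m🬂[38;2;200;144;219m[48;2;28;16;29m🬂[38;2;176;114;195m[48;2;31;15;36m🬂[38;2;139;69;162m[48;2;41;22;45m🬀[38;2;31;20;29m[48;2;138;85;156m🬰[38;2;135;72;155m[48;2;38;26;34m🬢[38;2;141;74;163m[48;2;25;22;15m🬏[0m
[38;2;156;88;177m[48;2;90;44;105m🬆[38;2;91;46;106m[48;2;35;19;38m🬂[38;2;31;15;36m[48;2;21;17;12m🬂[38;2;22;18;13m[48;2;21;17;12m🬎[38;2;22;18;13m[48;2;21;17;12m🬎[38;2;22;18;13m[48;2;21;17;12m🬎[38;2;22;18;13m[48;2;21;17;12m🬎[38;2;22;18;13m[48;2;21;17;12m🬎[38;2;22;18;13m[48;2;21;17;12m🬎[38;2;30;15;35m[48;2;21;17;12m🬁[38;2;49;24;57m[48;2;24;16;21m🬁[38;2;147;87;166m[48;2;53;26;61m🬁[0m
[38;2;80;40;93m[48;2;26;15;23m🬀[38;2;19;14;10m[48;2;18;13;9m🬎[38;2;19;14;10m[48;2;18;13;9m🬎[38;2;19;14;10m[48;2;18;13;9m🬎[38;2;19;14;10m[48;2;18;13;9m🬎[38;2;19;14;10m[48;2;18;13;9m🬎[38;2;19;14;10m[48;2;18;13;9m🬎[38;2;19;14;10m[48;2;18;13;9m🬎[38;2;19;14;10m[48;2;18;13;9m🬎[38;2;19;14;10m[48;2;18;13;9m🬎[38;2;19;14;10m[48;2;18;13;9m🬎[38;2;30;15;35m[48;2;18;13;9m🬁[0m
[38;2;16;10;8m[48;2;15;9;7m🬎[38;2;16;10;8m[48;2;15;9;7m🬎[38;2;16;10;8m[48;2;15;9;7m🬎[38;2;16;10;8m[48;2;15;9;7m🬎[38;2;16;10;8m[48;2;15;9;7m🬎[38;2;16;10;8m[48;2;15;9;7m🬎[38;2;16;10;8m[48;2;15;9;7m🬎[38;2;16;10;8m[48;2;15;9;7m🬎[38;2;16;10;8m[48;2;15;9;7m🬎[38;2;16;10;8m[48;2;15;9;7m🬎[38;2;16;10;8m[48;2;15;9;7m🬎[38;2;16;10;8m[48;2;15;9;7m🬎[0m
[38;2;13;6;5m[48;2;135;67;157m🬊[38;2;14;7;6m[48;2;12;5;5m🬂[38;2;14;7;6m[48;2;12;5;5m🬂[38;2;14;7;6m[48;2;12;5;5m🬂[38;2;14;7;6m[48;2;12;5;5m🬂[38;2;14;7;6m[48;2;12;5;5m🬂[38;2;14;7;6m[48;2;12;5;5m🬂[38;2;14;7;6m[48;2;12;5;5m🬂[38;2;14;7;6m[48;2;12;5;5m🬂[38;2;14;7;6m[48;2;12;5;5m🬂[38;2;14;7;6m[48;2;12;5;5m🬂[38;2;13;6;5m[48;2;120;59;139m🬝[0m
</frame>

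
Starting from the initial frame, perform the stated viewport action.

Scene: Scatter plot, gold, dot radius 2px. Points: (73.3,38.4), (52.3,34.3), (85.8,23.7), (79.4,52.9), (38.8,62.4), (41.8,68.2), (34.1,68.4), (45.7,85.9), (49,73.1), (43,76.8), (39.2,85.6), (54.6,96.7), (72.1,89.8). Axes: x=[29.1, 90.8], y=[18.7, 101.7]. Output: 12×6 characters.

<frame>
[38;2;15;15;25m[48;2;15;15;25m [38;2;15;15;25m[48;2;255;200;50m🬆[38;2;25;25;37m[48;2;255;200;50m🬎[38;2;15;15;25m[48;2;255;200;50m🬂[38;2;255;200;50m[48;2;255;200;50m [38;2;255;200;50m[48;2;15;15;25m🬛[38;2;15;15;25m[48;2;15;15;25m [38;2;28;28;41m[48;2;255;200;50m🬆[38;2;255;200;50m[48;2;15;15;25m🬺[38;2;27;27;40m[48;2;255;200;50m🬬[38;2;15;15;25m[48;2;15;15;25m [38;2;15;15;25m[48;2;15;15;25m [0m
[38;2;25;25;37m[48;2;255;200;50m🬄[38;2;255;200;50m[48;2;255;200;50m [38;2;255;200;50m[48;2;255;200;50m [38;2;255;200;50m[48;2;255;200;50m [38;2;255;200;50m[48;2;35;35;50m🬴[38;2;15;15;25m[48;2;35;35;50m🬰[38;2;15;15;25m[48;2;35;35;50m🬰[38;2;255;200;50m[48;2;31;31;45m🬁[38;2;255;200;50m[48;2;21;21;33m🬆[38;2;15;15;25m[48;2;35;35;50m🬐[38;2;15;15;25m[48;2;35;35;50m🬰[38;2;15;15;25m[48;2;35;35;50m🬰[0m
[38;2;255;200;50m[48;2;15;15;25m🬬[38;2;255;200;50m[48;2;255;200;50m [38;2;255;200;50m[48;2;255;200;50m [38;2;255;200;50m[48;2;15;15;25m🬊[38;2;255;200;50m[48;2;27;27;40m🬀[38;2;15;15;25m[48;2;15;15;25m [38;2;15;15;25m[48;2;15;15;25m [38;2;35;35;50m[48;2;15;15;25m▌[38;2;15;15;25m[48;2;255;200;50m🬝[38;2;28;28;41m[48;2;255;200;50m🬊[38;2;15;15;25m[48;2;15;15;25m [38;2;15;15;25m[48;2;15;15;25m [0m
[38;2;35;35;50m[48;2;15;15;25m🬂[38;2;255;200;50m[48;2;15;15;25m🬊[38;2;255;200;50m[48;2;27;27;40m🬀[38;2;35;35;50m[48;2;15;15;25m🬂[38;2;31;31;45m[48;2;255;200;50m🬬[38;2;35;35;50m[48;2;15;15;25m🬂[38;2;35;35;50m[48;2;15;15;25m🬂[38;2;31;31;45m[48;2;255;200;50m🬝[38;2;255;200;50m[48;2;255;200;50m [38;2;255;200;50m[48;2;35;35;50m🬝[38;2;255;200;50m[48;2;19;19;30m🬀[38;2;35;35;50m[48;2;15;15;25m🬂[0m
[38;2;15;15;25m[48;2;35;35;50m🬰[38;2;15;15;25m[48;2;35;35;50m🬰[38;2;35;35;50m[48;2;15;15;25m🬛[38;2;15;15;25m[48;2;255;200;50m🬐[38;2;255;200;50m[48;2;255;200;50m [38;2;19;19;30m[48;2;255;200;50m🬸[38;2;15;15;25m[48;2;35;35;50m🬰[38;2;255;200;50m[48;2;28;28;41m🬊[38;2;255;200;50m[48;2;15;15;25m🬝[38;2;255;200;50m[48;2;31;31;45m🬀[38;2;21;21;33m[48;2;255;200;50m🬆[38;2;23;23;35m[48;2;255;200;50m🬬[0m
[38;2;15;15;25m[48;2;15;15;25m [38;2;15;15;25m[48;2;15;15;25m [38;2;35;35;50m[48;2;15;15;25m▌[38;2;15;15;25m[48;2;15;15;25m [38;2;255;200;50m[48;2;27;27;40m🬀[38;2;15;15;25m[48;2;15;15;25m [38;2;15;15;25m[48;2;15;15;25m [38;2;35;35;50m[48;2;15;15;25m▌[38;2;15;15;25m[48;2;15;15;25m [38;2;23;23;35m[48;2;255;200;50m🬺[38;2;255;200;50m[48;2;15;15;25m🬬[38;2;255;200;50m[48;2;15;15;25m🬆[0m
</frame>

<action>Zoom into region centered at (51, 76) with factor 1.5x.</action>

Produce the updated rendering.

<frame>
[38;2;15;15;25m[48;2;15;15;25m [38;2;15;15;25m[48;2;15;15;25m [38;2;35;35;50m[48;2;15;15;25m▌[38;2;15;15;25m[48;2;15;15;25m [38;2;15;15;25m[48;2;35;35;50m▌[38;2;15;15;25m[48;2;255;200;50m🬝[38;2;15;15;25m[48;2;255;200;50m🬀[38;2;21;21;33m[48;2;255;200;50m🬊[38;2;15;15;25m[48;2;15;15;25m [38;2;15;15;25m[48;2;35;35;50m▌[38;2;15;15;25m[48;2;15;15;25m [38;2;15;15;25m[48;2;255;200;50m🬝[0m
[38;2;15;15;25m[48;2;35;35;50m🬰[38;2;21;21;33m[48;2;255;200;50m🬆[38;2;255;200;50m[48;2;15;15;25m🬺[38;2;21;21;33m[48;2;255;200;50m🬆[38;2;255;200;50m[48;2;35;35;50m🬺[38;2;23;23;35m[48;2;255;200;50m🬬[38;2;255;200;50m[48;2;21;21;33m🬊[38;2;255;200;50m[48;2;27;27;40m🬀[38;2;15;15;25m[48;2;35;35;50m🬰[38;2;15;15;25m[48;2;35;35;50m🬐[38;2;19;19;30m[48;2;255;200;50m🬴[38;2;255;200;50m[48;2;255;200;50m [0m
[38;2;15;15;25m[48;2;15;15;25m [38;2;15;15;25m[48;2;255;200;50m🬪[38;2;255;200;50m[48;2;25;25;37m🬥[38;2;15;15;25m[48;2;255;200;50m🬀[38;2;255;200;50m[48;2;35;35;50m🬴[38;2;15;15;25m[48;2;255;200;50m🬊[38;2;15;15;25m[48;2;15;15;25m [38;2;35;35;50m[48;2;15;15;25m▌[38;2;15;15;25m[48;2;15;15;25m [38;2;15;15;25m[48;2;35;35;50m▌[38;2;15;15;25m[48;2;15;15;25m [38;2;15;15;25m[48;2;255;200;50m🬺[0m
[38;2;255;200;50m[48;2;25;25;37m🬫[38;2;255;200;50m[48;2;255;200;50m [38;2;35;35;50m[48;2;255;200;50m🬀[38;2;255;200;50m[48;2;255;200;50m [38;2;255;200;50m[48;2;25;25;37m🬎[38;2;255;200;50m[48;2;15;15;25m🬝[38;2;255;200;50m[48;2;19;19;30m🬀[38;2;35;35;50m[48;2;15;15;25m🬕[38;2;35;35;50m[48;2;15;15;25m🬂[38;2;35;35;50m[48;2;15;15;25m🬨[38;2;35;35;50m[48;2;15;15;25m🬂[38;2;35;35;50m[48;2;15;15;25m🬂[0m
[38;2;15;15;25m[48;2;35;35;50m🬰[38;2;255;200;50m[48;2;21;21;33m🬊[38;2;255;200;50m[48;2;15;15;25m🬝[38;2;255;200;50m[48;2;23;23;35m🬀[38;2;15;15;25m[48;2;35;35;50m🬐[38;2;15;15;25m[48;2;35;35;50m🬰[38;2;15;15;25m[48;2;35;35;50m🬰[38;2;35;35;50m[48;2;15;15;25m🬛[38;2;15;15;25m[48;2;35;35;50m🬰[38;2;15;15;25m[48;2;35;35;50m🬐[38;2;15;15;25m[48;2;35;35;50m🬰[38;2;15;15;25m[48;2;35;35;50m🬰[0m
[38;2;15;15;25m[48;2;15;15;25m [38;2;15;15;25m[48;2;15;15;25m [38;2;35;35;50m[48;2;15;15;25m▌[38;2;15;15;25m[48;2;15;15;25m [38;2;15;15;25m[48;2;35;35;50m▌[38;2;15;15;25m[48;2;15;15;25m [38;2;15;15;25m[48;2;15;15;25m [38;2;35;35;50m[48;2;15;15;25m▌[38;2;15;15;25m[48;2;15;15;25m [38;2;15;15;25m[48;2;35;35;50m▌[38;2;15;15;25m[48;2;15;15;25m [38;2;15;15;25m[48;2;15;15;25m [0m
</frame>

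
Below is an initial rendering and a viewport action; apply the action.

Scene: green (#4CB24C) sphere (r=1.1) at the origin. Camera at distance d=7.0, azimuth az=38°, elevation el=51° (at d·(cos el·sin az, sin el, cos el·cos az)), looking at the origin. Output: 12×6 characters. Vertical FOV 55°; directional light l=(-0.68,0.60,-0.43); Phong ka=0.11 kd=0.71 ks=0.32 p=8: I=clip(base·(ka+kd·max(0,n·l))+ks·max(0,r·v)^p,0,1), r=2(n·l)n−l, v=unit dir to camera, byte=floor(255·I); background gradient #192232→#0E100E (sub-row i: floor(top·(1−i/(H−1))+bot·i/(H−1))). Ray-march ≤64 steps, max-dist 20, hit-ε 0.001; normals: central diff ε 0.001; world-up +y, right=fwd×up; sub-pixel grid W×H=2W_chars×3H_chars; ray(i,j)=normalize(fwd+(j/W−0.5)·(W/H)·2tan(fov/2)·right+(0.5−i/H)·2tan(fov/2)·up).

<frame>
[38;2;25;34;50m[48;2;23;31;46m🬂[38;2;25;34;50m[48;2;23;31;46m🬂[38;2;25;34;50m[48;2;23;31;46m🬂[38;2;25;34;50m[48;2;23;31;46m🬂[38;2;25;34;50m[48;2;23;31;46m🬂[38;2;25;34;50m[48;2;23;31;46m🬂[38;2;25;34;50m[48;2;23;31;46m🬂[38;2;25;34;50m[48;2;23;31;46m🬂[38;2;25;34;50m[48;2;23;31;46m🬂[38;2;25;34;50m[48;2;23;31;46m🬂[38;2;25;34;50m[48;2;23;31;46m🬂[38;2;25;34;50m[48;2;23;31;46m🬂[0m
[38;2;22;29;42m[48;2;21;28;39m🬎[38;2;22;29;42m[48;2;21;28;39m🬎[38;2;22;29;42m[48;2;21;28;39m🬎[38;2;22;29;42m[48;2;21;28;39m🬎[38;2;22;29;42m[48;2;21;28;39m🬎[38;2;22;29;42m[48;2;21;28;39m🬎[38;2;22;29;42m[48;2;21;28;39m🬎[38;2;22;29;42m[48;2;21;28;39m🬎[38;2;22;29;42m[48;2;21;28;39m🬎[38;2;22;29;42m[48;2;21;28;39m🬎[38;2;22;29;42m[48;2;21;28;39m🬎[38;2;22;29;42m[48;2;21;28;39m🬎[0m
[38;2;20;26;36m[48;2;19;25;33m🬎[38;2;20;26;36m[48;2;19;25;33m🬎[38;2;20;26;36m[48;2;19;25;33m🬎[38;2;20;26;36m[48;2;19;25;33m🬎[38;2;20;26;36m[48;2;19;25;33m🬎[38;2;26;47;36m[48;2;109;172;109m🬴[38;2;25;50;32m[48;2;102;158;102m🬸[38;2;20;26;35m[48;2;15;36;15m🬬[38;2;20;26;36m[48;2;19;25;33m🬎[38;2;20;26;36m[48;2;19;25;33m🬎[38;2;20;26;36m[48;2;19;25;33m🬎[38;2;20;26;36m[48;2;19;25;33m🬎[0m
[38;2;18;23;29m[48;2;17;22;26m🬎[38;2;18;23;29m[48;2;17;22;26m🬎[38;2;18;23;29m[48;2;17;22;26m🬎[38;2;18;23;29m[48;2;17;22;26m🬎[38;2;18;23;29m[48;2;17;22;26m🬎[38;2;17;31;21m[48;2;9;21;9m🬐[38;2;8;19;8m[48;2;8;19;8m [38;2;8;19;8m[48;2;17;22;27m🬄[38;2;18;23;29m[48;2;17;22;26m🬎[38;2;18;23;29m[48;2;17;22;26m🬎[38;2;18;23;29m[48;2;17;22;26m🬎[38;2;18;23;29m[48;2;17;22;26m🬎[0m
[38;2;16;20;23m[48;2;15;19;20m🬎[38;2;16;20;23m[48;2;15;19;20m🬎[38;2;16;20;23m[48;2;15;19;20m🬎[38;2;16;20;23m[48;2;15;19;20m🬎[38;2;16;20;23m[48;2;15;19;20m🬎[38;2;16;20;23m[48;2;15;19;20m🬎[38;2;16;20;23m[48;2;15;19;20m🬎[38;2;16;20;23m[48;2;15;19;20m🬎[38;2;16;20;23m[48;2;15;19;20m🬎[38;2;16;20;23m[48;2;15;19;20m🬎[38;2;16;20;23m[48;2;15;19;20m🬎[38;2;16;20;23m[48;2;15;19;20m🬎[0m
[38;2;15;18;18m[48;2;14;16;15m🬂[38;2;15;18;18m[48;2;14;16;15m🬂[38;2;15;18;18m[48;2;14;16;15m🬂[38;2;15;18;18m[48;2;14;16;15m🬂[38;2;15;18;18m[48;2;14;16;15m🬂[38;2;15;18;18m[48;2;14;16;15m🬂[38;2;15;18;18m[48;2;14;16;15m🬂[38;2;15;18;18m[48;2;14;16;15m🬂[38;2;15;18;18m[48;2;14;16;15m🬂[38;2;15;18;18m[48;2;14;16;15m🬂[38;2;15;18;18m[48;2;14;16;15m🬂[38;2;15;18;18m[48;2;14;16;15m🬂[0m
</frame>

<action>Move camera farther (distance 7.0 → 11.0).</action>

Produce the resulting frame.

<frame>
[38;2;25;34;50m[48;2;23;31;46m🬂[38;2;25;34;50m[48;2;23;31;46m🬂[38;2;25;34;50m[48;2;23;31;46m🬂[38;2;25;34;50m[48;2;23;31;46m🬂[38;2;25;34;50m[48;2;23;31;46m🬂[38;2;25;34;50m[48;2;23;31;46m🬂[38;2;25;34;50m[48;2;23;31;46m🬂[38;2;25;34;50m[48;2;23;31;46m🬂[38;2;25;34;50m[48;2;23;31;46m🬂[38;2;25;34;50m[48;2;23;31;46m🬂[38;2;25;34;50m[48;2;23;31;46m🬂[38;2;25;34;50m[48;2;23;31;46m🬂[0m
[38;2;22;29;42m[48;2;21;28;39m🬎[38;2;22;29;42m[48;2;21;28;39m🬎[38;2;22;29;42m[48;2;21;28;39m🬎[38;2;22;29;42m[48;2;21;28;39m🬎[38;2;22;29;42m[48;2;21;28;39m🬎[38;2;22;29;42m[48;2;21;28;39m🬎[38;2;22;29;42m[48;2;21;28;39m🬎[38;2;22;29;42m[48;2;21;28;39m🬎[38;2;22;29;42m[48;2;21;28;39m🬎[38;2;22;29;42m[48;2;21;28;39m🬎[38;2;22;29;42m[48;2;21;28;39m🬎[38;2;22;29;42m[48;2;21;28;39m🬎[0m
[38;2;20;26;36m[48;2;19;25;33m🬎[38;2;20;26;36m[48;2;19;25;33m🬎[38;2;20;26;36m[48;2;19;25;33m🬎[38;2;20;26;36m[48;2;19;25;33m🬎[38;2;20;26;36m[48;2;19;25;33m🬎[38;2;20;26;35m[48;2;66;125;66m🬝[38;2;22;34;34m[48;2;66;114;66m🬬[38;2;20;26;36m[48;2;19;25;33m🬎[38;2;20;26;36m[48;2;19;25;33m🬎[38;2;20;26;36m[48;2;19;25;33m🬎[38;2;20;26;36m[48;2;19;25;33m🬎[38;2;20;26;36m[48;2;19;25;33m🬎[0m
[38;2;18;23;29m[48;2;17;22;26m🬎[38;2;18;23;29m[48;2;17;22;26m🬎[38;2;18;23;29m[48;2;17;22;26m🬎[38;2;18;23;29m[48;2;17;22;26m🬎[38;2;18;23;29m[48;2;17;22;26m🬎[38;2;17;25;25m[48;2;8;19;8m🬴[38;2;8;19;8m[48;2;17;22;26m🬎[38;2;18;23;29m[48;2;17;22;26m🬎[38;2;18;23;29m[48;2;17;22;26m🬎[38;2;18;23;29m[48;2;17;22;26m🬎[38;2;18;23;29m[48;2;17;22;26m🬎[38;2;18;23;29m[48;2;17;22;26m🬎[0m
[38;2;16;20;23m[48;2;15;19;20m🬎[38;2;16;20;23m[48;2;15;19;20m🬎[38;2;16;20;23m[48;2;15;19;20m🬎[38;2;16;20;23m[48;2;15;19;20m🬎[38;2;16;20;23m[48;2;15;19;20m🬎[38;2;16;20;23m[48;2;15;19;20m🬎[38;2;16;20;23m[48;2;15;19;20m🬎[38;2;16;20;23m[48;2;15;19;20m🬎[38;2;16;20;23m[48;2;15;19;20m🬎[38;2;16;20;23m[48;2;15;19;20m🬎[38;2;16;20;23m[48;2;15;19;20m🬎[38;2;16;20;23m[48;2;15;19;20m🬎[0m
[38;2;15;18;18m[48;2;14;16;15m🬂[38;2;15;18;18m[48;2;14;16;15m🬂[38;2;15;18;18m[48;2;14;16;15m🬂[38;2;15;18;18m[48;2;14;16;15m🬂[38;2;15;18;18m[48;2;14;16;15m🬂[38;2;15;18;18m[48;2;14;16;15m🬂[38;2;15;18;18m[48;2;14;16;15m🬂[38;2;15;18;18m[48;2;14;16;15m🬂[38;2;15;18;18m[48;2;14;16;15m🬂[38;2;15;18;18m[48;2;14;16;15m🬂[38;2;15;18;18m[48;2;14;16;15m🬂[38;2;15;18;18m[48;2;14;16;15m🬂[0m
</frame>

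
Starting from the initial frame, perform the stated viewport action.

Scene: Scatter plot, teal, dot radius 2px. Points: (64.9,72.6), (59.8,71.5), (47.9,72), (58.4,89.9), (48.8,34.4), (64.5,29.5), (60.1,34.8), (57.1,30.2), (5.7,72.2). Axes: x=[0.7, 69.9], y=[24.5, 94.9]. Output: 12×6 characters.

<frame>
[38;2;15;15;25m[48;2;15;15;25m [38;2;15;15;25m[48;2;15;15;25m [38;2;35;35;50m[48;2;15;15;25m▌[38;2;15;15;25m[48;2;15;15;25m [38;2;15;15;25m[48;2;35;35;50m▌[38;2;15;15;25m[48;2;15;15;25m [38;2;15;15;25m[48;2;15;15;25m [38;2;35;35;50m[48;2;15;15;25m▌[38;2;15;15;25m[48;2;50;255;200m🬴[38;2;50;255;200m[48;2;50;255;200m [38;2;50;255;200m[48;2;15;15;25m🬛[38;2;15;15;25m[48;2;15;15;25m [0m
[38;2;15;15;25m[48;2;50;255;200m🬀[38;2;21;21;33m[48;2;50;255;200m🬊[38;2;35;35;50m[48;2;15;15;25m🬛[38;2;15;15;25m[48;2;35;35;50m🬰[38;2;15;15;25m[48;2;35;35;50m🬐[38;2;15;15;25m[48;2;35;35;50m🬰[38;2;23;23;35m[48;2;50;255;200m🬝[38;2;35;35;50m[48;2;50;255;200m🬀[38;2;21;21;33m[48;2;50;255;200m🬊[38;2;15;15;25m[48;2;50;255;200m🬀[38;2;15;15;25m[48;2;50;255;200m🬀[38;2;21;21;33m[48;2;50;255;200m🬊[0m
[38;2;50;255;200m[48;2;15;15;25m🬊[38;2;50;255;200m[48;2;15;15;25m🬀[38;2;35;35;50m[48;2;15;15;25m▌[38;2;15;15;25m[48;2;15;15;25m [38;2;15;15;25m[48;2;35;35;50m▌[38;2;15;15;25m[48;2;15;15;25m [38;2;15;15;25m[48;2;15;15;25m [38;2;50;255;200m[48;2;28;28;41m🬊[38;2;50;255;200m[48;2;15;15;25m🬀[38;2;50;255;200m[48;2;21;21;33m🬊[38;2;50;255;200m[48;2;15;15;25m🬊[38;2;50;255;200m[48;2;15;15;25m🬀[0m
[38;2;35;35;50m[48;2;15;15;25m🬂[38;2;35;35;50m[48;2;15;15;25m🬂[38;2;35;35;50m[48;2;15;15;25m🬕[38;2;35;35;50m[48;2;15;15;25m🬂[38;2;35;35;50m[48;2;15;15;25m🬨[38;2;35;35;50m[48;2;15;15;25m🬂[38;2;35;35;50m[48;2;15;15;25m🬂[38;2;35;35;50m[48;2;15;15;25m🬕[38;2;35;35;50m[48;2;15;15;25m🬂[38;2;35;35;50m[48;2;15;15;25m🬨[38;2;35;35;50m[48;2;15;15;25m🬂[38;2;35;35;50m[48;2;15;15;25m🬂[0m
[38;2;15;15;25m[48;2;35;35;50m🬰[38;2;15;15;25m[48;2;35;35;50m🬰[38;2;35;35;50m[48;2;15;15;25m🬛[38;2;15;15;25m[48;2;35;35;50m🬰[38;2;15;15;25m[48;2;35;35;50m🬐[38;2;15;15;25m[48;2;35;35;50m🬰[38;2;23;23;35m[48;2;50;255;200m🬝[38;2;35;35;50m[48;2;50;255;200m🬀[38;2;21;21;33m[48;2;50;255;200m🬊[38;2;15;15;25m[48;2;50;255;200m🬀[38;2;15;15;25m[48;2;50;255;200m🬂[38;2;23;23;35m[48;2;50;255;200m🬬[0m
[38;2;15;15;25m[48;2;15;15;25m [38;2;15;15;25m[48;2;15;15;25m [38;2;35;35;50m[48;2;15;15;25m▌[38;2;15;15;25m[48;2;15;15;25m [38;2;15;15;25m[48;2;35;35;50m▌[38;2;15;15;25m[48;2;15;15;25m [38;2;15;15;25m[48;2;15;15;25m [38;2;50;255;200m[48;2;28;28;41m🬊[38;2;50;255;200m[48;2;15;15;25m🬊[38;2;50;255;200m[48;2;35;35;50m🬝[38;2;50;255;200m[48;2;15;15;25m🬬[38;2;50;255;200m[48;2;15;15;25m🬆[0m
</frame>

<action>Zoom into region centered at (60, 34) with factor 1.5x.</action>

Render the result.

<frame>
[38;2;15;15;25m[48;2;15;15;25m [38;2;15;15;25m[48;2;15;15;25m [38;2;35;35;50m[48;2;15;15;25m▌[38;2;15;15;25m[48;2;15;15;25m [38;2;15;15;25m[48;2;35;35;50m▌[38;2;15;15;25m[48;2;15;15;25m [38;2;15;15;25m[48;2;15;15;25m [38;2;35;35;50m[48;2;15;15;25m▌[38;2;15;15;25m[48;2;15;15;25m [38;2;15;15;25m[48;2;35;35;50m▌[38;2;15;15;25m[48;2;15;15;25m [38;2;15;15;25m[48;2;15;15;25m [0m
[38;2;15;15;25m[48;2;35;35;50m🬰[38;2;15;15;25m[48;2;35;35;50m🬰[38;2;35;35;50m[48;2;15;15;25m🬛[38;2;15;15;25m[48;2;35;35;50m🬰[38;2;15;15;25m[48;2;35;35;50m🬐[38;2;15;15;25m[48;2;35;35;50m🬰[38;2;15;15;25m[48;2;35;35;50m🬰[38;2;35;35;50m[48;2;15;15;25m🬛[38;2;15;15;25m[48;2;35;35;50m🬰[38;2;15;15;25m[48;2;35;35;50m🬐[38;2;15;15;25m[48;2;35;35;50m🬰[38;2;15;15;25m[48;2;35;35;50m🬰[0m
[38;2;15;15;25m[48;2;15;15;25m [38;2;15;15;25m[48;2;50;255;200m🬝[38;2;35;35;50m[48;2;50;255;200m🬀[38;2;15;15;25m[48;2;50;255;200m🬊[38;2;23;23;35m[48;2;50;255;200m🬝[38;2;15;15;25m[48;2;50;255;200m🬀[38;2;15;15;25m[48;2;50;255;200m🬊[38;2;35;35;50m[48;2;15;15;25m▌[38;2;15;15;25m[48;2;15;15;25m [38;2;15;15;25m[48;2;35;35;50m▌[38;2;15;15;25m[48;2;15;15;25m [38;2;15;15;25m[48;2;15;15;25m [0m
[38;2;35;35;50m[48;2;15;15;25m🬂[38;2;35;35;50m[48;2;15;15;25m🬂[38;2;50;255;200m[48;2;28;28;41m🬊[38;2;50;255;200m[48;2;19;19;30m🬀[38;2;50;255;200m[48;2;21;21;33m🬊[38;2;50;255;200m[48;2;15;15;25m🬝[38;2;50;255;200m[48;2;50;255;200m [38;2;50;255;200m[48;2;25;25;37m🬛[38;2;35;35;50m[48;2;15;15;25m🬂[38;2;35;35;50m[48;2;15;15;25m🬨[38;2;35;35;50m[48;2;15;15;25m🬂[38;2;35;35;50m[48;2;15;15;25m🬂[0m
[38;2;15;15;25m[48;2;35;35;50m🬰[38;2;15;15;25m[48;2;35;35;50m🬰[38;2;35;35;50m[48;2;15;15;25m🬛[38;2;15;15;25m[48;2;35;35;50m🬰[38;2;15;15;25m[48;2;35;35;50m🬐[38;2;15;15;25m[48;2;35;35;50m🬰[38;2;23;23;35m[48;2;50;255;200m🬺[38;2;35;35;50m[48;2;15;15;25m🬛[38;2;15;15;25m[48;2;35;35;50m🬰[38;2;15;15;25m[48;2;35;35;50m🬐[38;2;15;15;25m[48;2;35;35;50m🬰[38;2;15;15;25m[48;2;35;35;50m🬰[0m
[38;2;15;15;25m[48;2;15;15;25m [38;2;15;15;25m[48;2;15;15;25m [38;2;35;35;50m[48;2;15;15;25m▌[38;2;15;15;25m[48;2;15;15;25m [38;2;15;15;25m[48;2;35;35;50m▌[38;2;15;15;25m[48;2;15;15;25m [38;2;15;15;25m[48;2;15;15;25m [38;2;35;35;50m[48;2;15;15;25m▌[38;2;15;15;25m[48;2;15;15;25m [38;2;15;15;25m[48;2;35;35;50m▌[38;2;15;15;25m[48;2;15;15;25m [38;2;15;15;25m[48;2;15;15;25m [0m
</frame>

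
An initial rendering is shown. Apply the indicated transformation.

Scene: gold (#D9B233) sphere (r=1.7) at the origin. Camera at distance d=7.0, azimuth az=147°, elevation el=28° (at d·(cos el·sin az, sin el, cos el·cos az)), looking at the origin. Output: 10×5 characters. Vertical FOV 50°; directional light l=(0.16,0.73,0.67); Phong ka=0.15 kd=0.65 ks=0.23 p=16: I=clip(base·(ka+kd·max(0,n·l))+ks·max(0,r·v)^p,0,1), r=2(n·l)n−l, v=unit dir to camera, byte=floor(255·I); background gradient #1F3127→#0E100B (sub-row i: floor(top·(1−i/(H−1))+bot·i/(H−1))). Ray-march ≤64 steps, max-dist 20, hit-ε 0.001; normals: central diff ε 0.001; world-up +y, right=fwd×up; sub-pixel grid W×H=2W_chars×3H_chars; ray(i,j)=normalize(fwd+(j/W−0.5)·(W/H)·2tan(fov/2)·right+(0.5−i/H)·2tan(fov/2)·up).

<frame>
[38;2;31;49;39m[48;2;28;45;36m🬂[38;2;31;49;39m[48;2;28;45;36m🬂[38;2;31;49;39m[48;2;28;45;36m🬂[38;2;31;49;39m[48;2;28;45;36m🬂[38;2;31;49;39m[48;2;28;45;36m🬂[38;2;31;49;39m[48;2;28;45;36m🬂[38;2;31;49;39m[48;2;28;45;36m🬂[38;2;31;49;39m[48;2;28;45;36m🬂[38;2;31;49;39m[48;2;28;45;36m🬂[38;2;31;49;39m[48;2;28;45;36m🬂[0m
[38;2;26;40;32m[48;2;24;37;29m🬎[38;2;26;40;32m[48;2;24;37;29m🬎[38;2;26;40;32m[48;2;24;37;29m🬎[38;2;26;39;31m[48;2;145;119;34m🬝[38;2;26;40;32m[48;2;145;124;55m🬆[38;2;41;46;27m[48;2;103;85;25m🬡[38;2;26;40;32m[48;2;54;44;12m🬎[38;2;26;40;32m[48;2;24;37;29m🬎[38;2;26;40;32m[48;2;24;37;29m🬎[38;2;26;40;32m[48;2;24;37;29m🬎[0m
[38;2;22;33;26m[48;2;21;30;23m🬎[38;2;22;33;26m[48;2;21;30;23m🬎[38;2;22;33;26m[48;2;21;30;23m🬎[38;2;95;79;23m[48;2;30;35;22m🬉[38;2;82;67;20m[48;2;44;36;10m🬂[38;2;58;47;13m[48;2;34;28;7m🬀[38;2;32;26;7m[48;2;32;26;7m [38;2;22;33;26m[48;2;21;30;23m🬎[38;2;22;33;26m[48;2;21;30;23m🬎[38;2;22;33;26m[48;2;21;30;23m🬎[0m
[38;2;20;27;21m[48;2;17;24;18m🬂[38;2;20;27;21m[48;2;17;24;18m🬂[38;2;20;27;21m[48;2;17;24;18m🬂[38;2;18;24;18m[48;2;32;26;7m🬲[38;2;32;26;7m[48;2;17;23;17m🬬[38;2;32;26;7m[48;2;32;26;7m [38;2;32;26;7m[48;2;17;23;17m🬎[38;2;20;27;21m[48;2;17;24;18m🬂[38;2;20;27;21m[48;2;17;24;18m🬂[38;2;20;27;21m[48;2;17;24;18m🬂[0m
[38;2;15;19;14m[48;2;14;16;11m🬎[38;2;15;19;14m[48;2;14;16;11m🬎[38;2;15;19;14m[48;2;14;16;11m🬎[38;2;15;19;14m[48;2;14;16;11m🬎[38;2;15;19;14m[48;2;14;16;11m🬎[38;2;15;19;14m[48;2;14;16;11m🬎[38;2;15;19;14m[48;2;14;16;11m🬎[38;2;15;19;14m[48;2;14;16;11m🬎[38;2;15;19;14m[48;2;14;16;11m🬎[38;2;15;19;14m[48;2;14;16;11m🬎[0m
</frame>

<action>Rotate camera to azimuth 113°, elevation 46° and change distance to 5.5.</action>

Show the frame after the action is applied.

<frame>
[38;2;31;49;39m[48;2;28;45;36m🬂[38;2;31;49;39m[48;2;28;45;36m🬂[38;2;31;49;39m[48;2;28;45;36m🬂[38;2;31;49;39m[48;2;28;45;36m🬂[38;2;31;49;39m[48;2;28;45;36m🬂[38;2;31;49;39m[48;2;28;45;36m🬂[38;2;31;49;39m[48;2;28;45;36m🬂[38;2;31;49;39m[48;2;28;45;36m🬂[38;2;31;49;39m[48;2;28;45;36m🬂[38;2;31;49;39m[48;2;28;45;36m🬂[0m
[38;2;26;40;32m[48;2;24;37;29m🬎[38;2;26;40;32m[48;2;24;37;29m🬎[38;2;26;40;32m[48;2;24;37;29m🬎[38;2;26;40;32m[48;2;170;140;44m🬆[38;2;152;126;38m[48;2;195;168;83m🬬[38;2;128;105;29m[48;2;113;92;26m▌[38;2;86;70;19m[48;2;27;41;33m🬺[38;2;26;39;31m[48;2;45;37;10m🬬[38;2;26;40;32m[48;2;24;37;29m🬎[38;2;26;40;32m[48;2;24;37;29m🬎[0m
[38;2;22;33;26m[48;2;21;30;23m🬎[38;2;22;33;26m[48;2;21;30;23m🬎[38;2;151;124;35m[48;2;22;32;25m▐[38;2;183;156;70m[48;2;141;116;34m🬁[38;2;176;152;72m[48;2;118;97;29m🬀[38;2;103;84;23m[48;2;83;68;19m🬆[38;2;71;58;16m[48;2;51;41;11m🬆[38;2;39;32;9m[48;2;32;26;7m🬀[38;2;22;33;26m[48;2;21;30;23m🬎[38;2;22;33;26m[48;2;21;30;23m🬎[0m
[38;2;20;27;21m[48;2;17;24;18m🬂[38;2;20;27;21m[48;2;17;24;18m🬂[38;2;118;97;27m[48;2;18;24;18m🬁[38;2;100;82;23m[48;2;17;23;17m🬬[38;2;91;75;21m[48;2;65;54;15m🬆[38;2;66;54;15m[48;2;40;33;9m🬆[38;2;45;37;10m[48;2;32;26;7m🬀[38;2;32;26;7m[48;2;17;23;17m🬆[38;2;20;27;21m[48;2;17;24;18m🬂[38;2;20;27;21m[48;2;17;24;18m🬂[0m
[38;2;15;19;14m[48;2;14;16;11m🬎[38;2;15;19;14m[48;2;14;16;11m🬎[38;2;15;19;14m[48;2;14;16;11m🬎[38;2;15;19;14m[48;2;14;16;11m🬎[38;2;35;29;8m[48;2;14;17;12m🬂[38;2;32;26;7m[48;2;14;17;12m🬂[38;2;32;26;7m[48;2;14;17;12m🬀[38;2;15;19;14m[48;2;14;16;11m🬎[38;2;15;19;14m[48;2;14;16;11m🬎[38;2;15;19;14m[48;2;14;16;11m🬎[0m
</frame>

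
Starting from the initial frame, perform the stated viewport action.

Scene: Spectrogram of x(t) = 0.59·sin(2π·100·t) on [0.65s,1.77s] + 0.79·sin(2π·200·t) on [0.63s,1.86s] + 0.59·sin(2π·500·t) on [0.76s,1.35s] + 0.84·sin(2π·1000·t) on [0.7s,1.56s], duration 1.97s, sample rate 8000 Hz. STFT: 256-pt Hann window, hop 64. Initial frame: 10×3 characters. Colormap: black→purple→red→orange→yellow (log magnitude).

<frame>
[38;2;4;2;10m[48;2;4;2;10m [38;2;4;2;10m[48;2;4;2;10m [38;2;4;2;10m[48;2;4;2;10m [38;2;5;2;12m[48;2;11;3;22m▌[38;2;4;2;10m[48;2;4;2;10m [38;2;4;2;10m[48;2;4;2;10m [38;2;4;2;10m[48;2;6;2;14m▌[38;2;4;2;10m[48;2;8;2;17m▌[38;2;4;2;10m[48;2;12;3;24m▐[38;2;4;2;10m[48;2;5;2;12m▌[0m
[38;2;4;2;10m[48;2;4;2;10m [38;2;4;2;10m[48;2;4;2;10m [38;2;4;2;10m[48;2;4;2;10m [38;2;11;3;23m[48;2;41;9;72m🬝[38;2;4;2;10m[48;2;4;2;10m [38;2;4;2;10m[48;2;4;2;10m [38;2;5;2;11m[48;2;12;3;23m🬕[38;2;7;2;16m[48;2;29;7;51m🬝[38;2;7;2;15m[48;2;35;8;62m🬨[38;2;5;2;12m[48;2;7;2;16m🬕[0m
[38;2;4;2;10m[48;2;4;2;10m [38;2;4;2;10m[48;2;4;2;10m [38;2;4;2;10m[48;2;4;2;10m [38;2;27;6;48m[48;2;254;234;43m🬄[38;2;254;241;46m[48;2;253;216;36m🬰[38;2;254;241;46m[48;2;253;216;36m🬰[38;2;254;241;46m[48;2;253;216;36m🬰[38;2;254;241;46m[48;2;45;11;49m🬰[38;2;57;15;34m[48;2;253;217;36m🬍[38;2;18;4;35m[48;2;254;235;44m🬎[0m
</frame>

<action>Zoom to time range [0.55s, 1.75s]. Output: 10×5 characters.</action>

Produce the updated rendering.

<frame>
[38;2;4;2;10m[48;2;5;2;12m▌[38;2;6;2;14m[48;2;11;3;22m▐[38;2;4;2;10m[48;2;4;2;10m [38;2;4;2;10m[48;2;4;2;10m [38;2;4;2;10m[48;2;4;2;10m [38;2;4;2;10m[48;2;4;2;10m [38;2;4;2;10m[48;2;6;2;14m▌[38;2;4;2;10m[48;2;4;2;10m [38;2;6;2;14m[48;2;11;3;22m▌[38;2;4;2;10m[48;2;4;2;10m [0m
[38;2;4;2;10m[48;2;5;2;12m▌[38;2;7;2;15m[48;2;14;3;26m▐[38;2;4;2;10m[48;2;4;2;10m [38;2;4;2;10m[48;2;4;2;10m [38;2;4;2;10m[48;2;4;2;10m [38;2;4;2;10m[48;2;4;2;10m [38;2;4;2;10m[48;2;7;2;15m▌[38;2;4;2;10m[48;2;4;2;10m [38;2;7;2;15m[48;2;14;3;26m▌[38;2;4;2;10m[48;2;4;2;10m [0m
[38;2;4;2;10m[48;2;7;2;15m▌[38;2;11;3;22m[48;2;25;6;45m🬨[38;2;4;2;10m[48;2;4;2;10m [38;2;4;2;10m[48;2;4;2;10m [38;2;4;2;10m[48;2;4;2;10m [38;2;4;2;10m[48;2;4;2;10m [38;2;4;2;10m[48;2;9;3;20m▌[38;2;4;2;10m[48;2;4;2;10m [38;2;12;3;24m[48;2;25;6;45m🬕[38;2;4;2;10m[48;2;4;2;10m [0m
[38;2;5;2;12m[48;2;14;3;28m🬕[38;2;64;16;56m[48;2;254;249;49m🬎[38;2;4;2;11m[48;2;254;249;49m🬎[38;2;4;2;11m[48;2;254;249;49m🬎[38;2;4;2;11m[48;2;254;249;49m🬎[38;2;4;2;11m[48;2;254;249;49m🬎[38;2;11;3;21m[48;2;254;249;49m🬎[38;2;4;2;11m[48;2;254;249;49m🬎[38;2;73;18;70m[48;2;253;227;40m🬎[38;2;4;2;10m[48;2;4;2;10m [0m
[38;2;44;12;33m[48;2;254;237;44m🬝[38;2;122;33;82m[48;2;253;228;41m🬆[38;2;6;2;14m[48;2;253;225;39m🬂[38;2;6;2;14m[48;2;253;225;39m🬂[38;2;6;2;14m[48;2;253;225;39m🬂[38;2;6;2;14m[48;2;253;225;39m🬂[38;2;6;2;14m[48;2;244;193;45m🬀[38;2;21;5;39m[48;2;254;234;43m🬎[38;2;57;13;74m[48;2;254;234;43m🬎[38;2;21;5;39m[48;2;254;234;43m🬎[0m
</frame>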